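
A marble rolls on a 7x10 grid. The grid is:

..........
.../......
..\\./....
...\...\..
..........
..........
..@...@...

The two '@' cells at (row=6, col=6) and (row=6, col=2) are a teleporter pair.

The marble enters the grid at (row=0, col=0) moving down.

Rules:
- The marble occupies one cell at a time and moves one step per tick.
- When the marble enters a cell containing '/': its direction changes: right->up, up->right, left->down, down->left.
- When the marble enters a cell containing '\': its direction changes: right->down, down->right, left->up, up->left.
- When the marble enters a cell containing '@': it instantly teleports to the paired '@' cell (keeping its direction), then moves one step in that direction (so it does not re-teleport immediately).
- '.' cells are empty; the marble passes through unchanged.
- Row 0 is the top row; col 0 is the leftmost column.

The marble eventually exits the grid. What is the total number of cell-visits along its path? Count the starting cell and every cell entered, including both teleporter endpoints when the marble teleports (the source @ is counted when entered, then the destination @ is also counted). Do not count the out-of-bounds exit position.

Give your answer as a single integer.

Step 1: enter (0,0), '.' pass, move down to (1,0)
Step 2: enter (1,0), '.' pass, move down to (2,0)
Step 3: enter (2,0), '.' pass, move down to (3,0)
Step 4: enter (3,0), '.' pass, move down to (4,0)
Step 5: enter (4,0), '.' pass, move down to (5,0)
Step 6: enter (5,0), '.' pass, move down to (6,0)
Step 7: enter (6,0), '.' pass, move down to (7,0)
Step 8: at (7,0) — EXIT via bottom edge, pos 0
Path length (cell visits): 7

Answer: 7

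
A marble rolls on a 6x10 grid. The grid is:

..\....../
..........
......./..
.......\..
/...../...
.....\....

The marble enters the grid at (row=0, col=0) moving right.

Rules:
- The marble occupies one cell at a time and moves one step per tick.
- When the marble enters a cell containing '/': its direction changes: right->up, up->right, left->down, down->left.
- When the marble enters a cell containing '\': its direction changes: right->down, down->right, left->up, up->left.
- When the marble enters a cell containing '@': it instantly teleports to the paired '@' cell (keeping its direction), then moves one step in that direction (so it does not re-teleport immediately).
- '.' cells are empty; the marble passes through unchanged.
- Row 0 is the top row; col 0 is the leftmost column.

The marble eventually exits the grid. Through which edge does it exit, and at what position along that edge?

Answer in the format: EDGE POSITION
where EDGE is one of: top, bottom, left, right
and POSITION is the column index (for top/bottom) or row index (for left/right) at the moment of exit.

Answer: bottom 2

Derivation:
Step 1: enter (0,0), '.' pass, move right to (0,1)
Step 2: enter (0,1), '.' pass, move right to (0,2)
Step 3: enter (0,2), '\' deflects right->down, move down to (1,2)
Step 4: enter (1,2), '.' pass, move down to (2,2)
Step 5: enter (2,2), '.' pass, move down to (3,2)
Step 6: enter (3,2), '.' pass, move down to (4,2)
Step 7: enter (4,2), '.' pass, move down to (5,2)
Step 8: enter (5,2), '.' pass, move down to (6,2)
Step 9: at (6,2) — EXIT via bottom edge, pos 2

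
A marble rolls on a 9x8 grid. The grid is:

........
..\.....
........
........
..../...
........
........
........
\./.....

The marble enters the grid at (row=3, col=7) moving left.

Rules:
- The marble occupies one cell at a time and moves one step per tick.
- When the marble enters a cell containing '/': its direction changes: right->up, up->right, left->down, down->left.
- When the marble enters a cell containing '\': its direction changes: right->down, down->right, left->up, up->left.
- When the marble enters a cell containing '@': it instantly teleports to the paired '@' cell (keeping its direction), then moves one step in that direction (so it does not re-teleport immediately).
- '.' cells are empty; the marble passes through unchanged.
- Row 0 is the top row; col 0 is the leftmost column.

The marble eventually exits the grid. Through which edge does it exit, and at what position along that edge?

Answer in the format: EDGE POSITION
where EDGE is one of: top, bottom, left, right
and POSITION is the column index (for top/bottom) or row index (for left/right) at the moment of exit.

Answer: left 3

Derivation:
Step 1: enter (3,7), '.' pass, move left to (3,6)
Step 2: enter (3,6), '.' pass, move left to (3,5)
Step 3: enter (3,5), '.' pass, move left to (3,4)
Step 4: enter (3,4), '.' pass, move left to (3,3)
Step 5: enter (3,3), '.' pass, move left to (3,2)
Step 6: enter (3,2), '.' pass, move left to (3,1)
Step 7: enter (3,1), '.' pass, move left to (3,0)
Step 8: enter (3,0), '.' pass, move left to (3,-1)
Step 9: at (3,-1) — EXIT via left edge, pos 3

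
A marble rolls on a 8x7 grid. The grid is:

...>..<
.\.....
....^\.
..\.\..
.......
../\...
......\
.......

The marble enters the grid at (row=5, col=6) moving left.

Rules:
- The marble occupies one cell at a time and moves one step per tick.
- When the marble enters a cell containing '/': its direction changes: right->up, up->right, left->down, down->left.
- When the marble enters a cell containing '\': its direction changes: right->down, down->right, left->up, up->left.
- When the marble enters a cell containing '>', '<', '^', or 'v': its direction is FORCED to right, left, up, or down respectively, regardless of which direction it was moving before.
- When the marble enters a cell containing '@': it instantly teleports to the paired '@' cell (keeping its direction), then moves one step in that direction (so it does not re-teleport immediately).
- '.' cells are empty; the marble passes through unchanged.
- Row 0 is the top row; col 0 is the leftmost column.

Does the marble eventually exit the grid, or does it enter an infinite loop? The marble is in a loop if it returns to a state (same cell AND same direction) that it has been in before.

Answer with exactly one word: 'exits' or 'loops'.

Step 1: enter (5,6), '.' pass, move left to (5,5)
Step 2: enter (5,5), '.' pass, move left to (5,4)
Step 3: enter (5,4), '.' pass, move left to (5,3)
Step 4: enter (5,3), '\' deflects left->up, move up to (4,3)
Step 5: enter (4,3), '.' pass, move up to (3,3)
Step 6: enter (3,3), '.' pass, move up to (2,3)
Step 7: enter (2,3), '.' pass, move up to (1,3)
Step 8: enter (1,3), '.' pass, move up to (0,3)
Step 9: enter (0,3), '>' forces up->right, move right to (0,4)
Step 10: enter (0,4), '.' pass, move right to (0,5)
Step 11: enter (0,5), '.' pass, move right to (0,6)
Step 12: enter (0,6), '<' forces right->left, move left to (0,5)
Step 13: enter (0,5), '.' pass, move left to (0,4)
Step 14: enter (0,4), '.' pass, move left to (0,3)
Step 15: enter (0,3), '>' forces left->right, move right to (0,4)
Step 16: at (0,4) dir=right — LOOP DETECTED (seen before)

Answer: loops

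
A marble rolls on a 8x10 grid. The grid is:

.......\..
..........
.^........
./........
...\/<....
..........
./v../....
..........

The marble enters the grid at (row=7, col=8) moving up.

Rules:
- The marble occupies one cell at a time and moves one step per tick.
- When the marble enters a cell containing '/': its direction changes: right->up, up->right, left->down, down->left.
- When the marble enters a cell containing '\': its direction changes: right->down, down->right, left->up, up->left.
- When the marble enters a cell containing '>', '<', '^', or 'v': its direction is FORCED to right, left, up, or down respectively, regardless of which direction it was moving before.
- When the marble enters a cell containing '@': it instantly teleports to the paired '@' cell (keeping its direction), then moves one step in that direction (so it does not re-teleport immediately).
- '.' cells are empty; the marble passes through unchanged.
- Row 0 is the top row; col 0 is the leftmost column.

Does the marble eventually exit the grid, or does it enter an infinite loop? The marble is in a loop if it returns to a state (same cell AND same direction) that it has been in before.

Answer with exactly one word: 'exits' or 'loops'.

Answer: exits

Derivation:
Step 1: enter (7,8), '.' pass, move up to (6,8)
Step 2: enter (6,8), '.' pass, move up to (5,8)
Step 3: enter (5,8), '.' pass, move up to (4,8)
Step 4: enter (4,8), '.' pass, move up to (3,8)
Step 5: enter (3,8), '.' pass, move up to (2,8)
Step 6: enter (2,8), '.' pass, move up to (1,8)
Step 7: enter (1,8), '.' pass, move up to (0,8)
Step 8: enter (0,8), '.' pass, move up to (-1,8)
Step 9: at (-1,8) — EXIT via top edge, pos 8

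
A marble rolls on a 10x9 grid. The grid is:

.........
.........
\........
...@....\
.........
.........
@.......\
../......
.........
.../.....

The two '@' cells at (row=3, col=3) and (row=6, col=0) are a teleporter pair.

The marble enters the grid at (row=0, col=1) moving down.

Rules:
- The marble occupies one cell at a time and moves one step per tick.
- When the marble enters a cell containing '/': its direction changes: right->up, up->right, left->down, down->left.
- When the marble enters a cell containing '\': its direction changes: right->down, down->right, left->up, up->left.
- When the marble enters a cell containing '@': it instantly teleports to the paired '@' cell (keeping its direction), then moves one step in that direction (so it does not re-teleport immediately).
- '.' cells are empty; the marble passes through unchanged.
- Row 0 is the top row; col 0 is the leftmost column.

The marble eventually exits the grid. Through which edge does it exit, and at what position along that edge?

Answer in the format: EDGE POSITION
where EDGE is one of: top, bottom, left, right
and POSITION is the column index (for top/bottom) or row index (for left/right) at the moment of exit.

Step 1: enter (0,1), '.' pass, move down to (1,1)
Step 2: enter (1,1), '.' pass, move down to (2,1)
Step 3: enter (2,1), '.' pass, move down to (3,1)
Step 4: enter (3,1), '.' pass, move down to (4,1)
Step 5: enter (4,1), '.' pass, move down to (5,1)
Step 6: enter (5,1), '.' pass, move down to (6,1)
Step 7: enter (6,1), '.' pass, move down to (7,1)
Step 8: enter (7,1), '.' pass, move down to (8,1)
Step 9: enter (8,1), '.' pass, move down to (9,1)
Step 10: enter (9,1), '.' pass, move down to (10,1)
Step 11: at (10,1) — EXIT via bottom edge, pos 1

Answer: bottom 1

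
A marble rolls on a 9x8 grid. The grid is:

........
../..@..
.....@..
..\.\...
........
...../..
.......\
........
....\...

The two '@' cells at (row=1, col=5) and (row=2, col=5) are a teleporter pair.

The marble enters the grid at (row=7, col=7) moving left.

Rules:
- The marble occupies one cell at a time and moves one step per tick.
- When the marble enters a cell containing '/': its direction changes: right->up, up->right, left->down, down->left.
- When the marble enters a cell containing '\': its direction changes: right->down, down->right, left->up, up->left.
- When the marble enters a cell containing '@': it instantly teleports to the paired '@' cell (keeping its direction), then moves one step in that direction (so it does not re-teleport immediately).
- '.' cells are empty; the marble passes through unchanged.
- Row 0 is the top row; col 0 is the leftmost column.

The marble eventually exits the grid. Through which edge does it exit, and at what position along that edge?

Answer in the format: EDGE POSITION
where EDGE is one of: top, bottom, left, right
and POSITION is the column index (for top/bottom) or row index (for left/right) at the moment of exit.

Answer: left 7

Derivation:
Step 1: enter (7,7), '.' pass, move left to (7,6)
Step 2: enter (7,6), '.' pass, move left to (7,5)
Step 3: enter (7,5), '.' pass, move left to (7,4)
Step 4: enter (7,4), '.' pass, move left to (7,3)
Step 5: enter (7,3), '.' pass, move left to (7,2)
Step 6: enter (7,2), '.' pass, move left to (7,1)
Step 7: enter (7,1), '.' pass, move left to (7,0)
Step 8: enter (7,0), '.' pass, move left to (7,-1)
Step 9: at (7,-1) — EXIT via left edge, pos 7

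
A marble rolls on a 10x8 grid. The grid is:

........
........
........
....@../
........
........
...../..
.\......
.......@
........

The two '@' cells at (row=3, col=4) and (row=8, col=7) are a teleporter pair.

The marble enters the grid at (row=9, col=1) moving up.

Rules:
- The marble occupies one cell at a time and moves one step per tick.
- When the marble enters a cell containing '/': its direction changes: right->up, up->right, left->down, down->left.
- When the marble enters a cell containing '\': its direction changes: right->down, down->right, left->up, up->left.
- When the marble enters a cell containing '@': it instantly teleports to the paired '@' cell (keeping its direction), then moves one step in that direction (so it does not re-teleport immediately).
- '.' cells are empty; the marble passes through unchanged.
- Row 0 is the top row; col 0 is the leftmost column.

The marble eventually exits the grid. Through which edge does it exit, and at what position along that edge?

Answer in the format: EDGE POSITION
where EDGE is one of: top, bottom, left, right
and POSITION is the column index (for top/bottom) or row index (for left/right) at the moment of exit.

Answer: left 7

Derivation:
Step 1: enter (9,1), '.' pass, move up to (8,1)
Step 2: enter (8,1), '.' pass, move up to (7,1)
Step 3: enter (7,1), '\' deflects up->left, move left to (7,0)
Step 4: enter (7,0), '.' pass, move left to (7,-1)
Step 5: at (7,-1) — EXIT via left edge, pos 7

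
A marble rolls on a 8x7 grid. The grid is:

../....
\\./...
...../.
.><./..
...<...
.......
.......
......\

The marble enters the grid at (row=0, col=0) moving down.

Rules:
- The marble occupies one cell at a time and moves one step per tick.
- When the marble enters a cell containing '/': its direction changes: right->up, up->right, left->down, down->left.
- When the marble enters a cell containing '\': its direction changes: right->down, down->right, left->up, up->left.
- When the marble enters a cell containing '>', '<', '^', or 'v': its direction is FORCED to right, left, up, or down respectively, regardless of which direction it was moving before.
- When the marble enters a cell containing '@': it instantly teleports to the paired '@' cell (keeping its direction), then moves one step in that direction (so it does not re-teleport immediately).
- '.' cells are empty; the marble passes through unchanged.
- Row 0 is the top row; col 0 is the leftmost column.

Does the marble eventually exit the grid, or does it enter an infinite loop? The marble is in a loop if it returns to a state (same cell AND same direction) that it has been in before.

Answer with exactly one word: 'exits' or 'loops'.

Answer: loops

Derivation:
Step 1: enter (0,0), '.' pass, move down to (1,0)
Step 2: enter (1,0), '\' deflects down->right, move right to (1,1)
Step 3: enter (1,1), '\' deflects right->down, move down to (2,1)
Step 4: enter (2,1), '.' pass, move down to (3,1)
Step 5: enter (3,1), '>' forces down->right, move right to (3,2)
Step 6: enter (3,2), '<' forces right->left, move left to (3,1)
Step 7: enter (3,1), '>' forces left->right, move right to (3,2)
Step 8: at (3,2) dir=right — LOOP DETECTED (seen before)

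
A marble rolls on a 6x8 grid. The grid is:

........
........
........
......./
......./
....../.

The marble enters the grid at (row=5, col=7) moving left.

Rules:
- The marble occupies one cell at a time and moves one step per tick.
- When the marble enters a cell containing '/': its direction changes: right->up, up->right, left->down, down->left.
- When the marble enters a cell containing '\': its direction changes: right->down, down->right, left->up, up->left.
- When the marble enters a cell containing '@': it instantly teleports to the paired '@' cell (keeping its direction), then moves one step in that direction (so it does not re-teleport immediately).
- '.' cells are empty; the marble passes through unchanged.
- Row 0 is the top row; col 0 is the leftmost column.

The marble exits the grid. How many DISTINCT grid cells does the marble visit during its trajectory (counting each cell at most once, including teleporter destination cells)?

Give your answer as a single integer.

Answer: 2

Derivation:
Step 1: enter (5,7), '.' pass, move left to (5,6)
Step 2: enter (5,6), '/' deflects left->down, move down to (6,6)
Step 3: at (6,6) — EXIT via bottom edge, pos 6
Distinct cells visited: 2 (path length 2)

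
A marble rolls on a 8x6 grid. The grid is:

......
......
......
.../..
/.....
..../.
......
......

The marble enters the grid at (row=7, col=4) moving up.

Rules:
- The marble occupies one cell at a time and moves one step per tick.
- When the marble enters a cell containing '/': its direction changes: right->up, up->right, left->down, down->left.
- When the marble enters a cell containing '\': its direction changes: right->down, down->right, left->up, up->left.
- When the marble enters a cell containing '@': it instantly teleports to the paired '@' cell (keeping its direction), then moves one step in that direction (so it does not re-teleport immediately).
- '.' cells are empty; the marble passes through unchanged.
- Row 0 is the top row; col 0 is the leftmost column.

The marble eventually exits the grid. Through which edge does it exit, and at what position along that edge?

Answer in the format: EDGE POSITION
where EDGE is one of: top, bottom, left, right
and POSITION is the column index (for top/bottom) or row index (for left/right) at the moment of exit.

Answer: right 5

Derivation:
Step 1: enter (7,4), '.' pass, move up to (6,4)
Step 2: enter (6,4), '.' pass, move up to (5,4)
Step 3: enter (5,4), '/' deflects up->right, move right to (5,5)
Step 4: enter (5,5), '.' pass, move right to (5,6)
Step 5: at (5,6) — EXIT via right edge, pos 5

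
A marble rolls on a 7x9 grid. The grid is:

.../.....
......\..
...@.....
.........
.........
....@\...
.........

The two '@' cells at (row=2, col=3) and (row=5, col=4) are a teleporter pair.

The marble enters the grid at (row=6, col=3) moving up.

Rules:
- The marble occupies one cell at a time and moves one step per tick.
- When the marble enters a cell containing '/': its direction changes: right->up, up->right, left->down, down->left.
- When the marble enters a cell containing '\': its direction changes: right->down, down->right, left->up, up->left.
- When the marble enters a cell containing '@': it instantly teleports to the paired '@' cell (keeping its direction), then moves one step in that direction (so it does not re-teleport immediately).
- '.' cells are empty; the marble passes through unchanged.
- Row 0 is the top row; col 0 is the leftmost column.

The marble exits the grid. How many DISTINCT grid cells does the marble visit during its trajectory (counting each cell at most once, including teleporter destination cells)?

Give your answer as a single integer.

Answer: 11

Derivation:
Step 1: enter (6,3), '.' pass, move up to (5,3)
Step 2: enter (5,3), '.' pass, move up to (4,3)
Step 3: enter (4,3), '.' pass, move up to (3,3)
Step 4: enter (3,3), '.' pass, move up to (2,3)
Step 5: enter (2,3), '@' teleport (2,3)->(5,4), also enter (5,4), move up to (4,4)
Step 6: enter (4,4), '.' pass, move up to (3,4)
Step 7: enter (3,4), '.' pass, move up to (2,4)
Step 8: enter (2,4), '.' pass, move up to (1,4)
Step 9: enter (1,4), '.' pass, move up to (0,4)
Step 10: enter (0,4), '.' pass, move up to (-1,4)
Step 11: at (-1,4) — EXIT via top edge, pos 4
Distinct cells visited: 11 (path length 11)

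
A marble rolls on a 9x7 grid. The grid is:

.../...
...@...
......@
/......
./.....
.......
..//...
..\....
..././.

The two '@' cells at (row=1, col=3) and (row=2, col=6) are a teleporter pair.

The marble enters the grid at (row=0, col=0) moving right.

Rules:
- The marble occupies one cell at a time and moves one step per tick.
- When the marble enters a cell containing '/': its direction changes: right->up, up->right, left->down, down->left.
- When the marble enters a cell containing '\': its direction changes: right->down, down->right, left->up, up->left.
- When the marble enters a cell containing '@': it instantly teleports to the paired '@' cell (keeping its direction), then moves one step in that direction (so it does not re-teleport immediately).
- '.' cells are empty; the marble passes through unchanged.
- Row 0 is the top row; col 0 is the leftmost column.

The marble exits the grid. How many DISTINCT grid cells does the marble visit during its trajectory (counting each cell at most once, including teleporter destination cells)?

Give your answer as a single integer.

Step 1: enter (0,0), '.' pass, move right to (0,1)
Step 2: enter (0,1), '.' pass, move right to (0,2)
Step 3: enter (0,2), '.' pass, move right to (0,3)
Step 4: enter (0,3), '/' deflects right->up, move up to (-1,3)
Step 5: at (-1,3) — EXIT via top edge, pos 3
Distinct cells visited: 4 (path length 4)

Answer: 4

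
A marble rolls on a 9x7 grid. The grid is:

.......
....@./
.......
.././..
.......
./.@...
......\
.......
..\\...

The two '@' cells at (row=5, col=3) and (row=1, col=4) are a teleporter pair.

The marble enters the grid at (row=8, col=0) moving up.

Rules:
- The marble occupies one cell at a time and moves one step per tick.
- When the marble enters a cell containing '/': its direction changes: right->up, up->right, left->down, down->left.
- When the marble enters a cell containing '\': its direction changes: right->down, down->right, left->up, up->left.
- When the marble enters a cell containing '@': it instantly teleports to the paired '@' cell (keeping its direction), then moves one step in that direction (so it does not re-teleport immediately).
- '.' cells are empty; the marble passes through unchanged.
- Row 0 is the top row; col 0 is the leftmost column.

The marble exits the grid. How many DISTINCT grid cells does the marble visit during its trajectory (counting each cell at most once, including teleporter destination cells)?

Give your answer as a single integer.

Answer: 9

Derivation:
Step 1: enter (8,0), '.' pass, move up to (7,0)
Step 2: enter (7,0), '.' pass, move up to (6,0)
Step 3: enter (6,0), '.' pass, move up to (5,0)
Step 4: enter (5,0), '.' pass, move up to (4,0)
Step 5: enter (4,0), '.' pass, move up to (3,0)
Step 6: enter (3,0), '.' pass, move up to (2,0)
Step 7: enter (2,0), '.' pass, move up to (1,0)
Step 8: enter (1,0), '.' pass, move up to (0,0)
Step 9: enter (0,0), '.' pass, move up to (-1,0)
Step 10: at (-1,0) — EXIT via top edge, pos 0
Distinct cells visited: 9 (path length 9)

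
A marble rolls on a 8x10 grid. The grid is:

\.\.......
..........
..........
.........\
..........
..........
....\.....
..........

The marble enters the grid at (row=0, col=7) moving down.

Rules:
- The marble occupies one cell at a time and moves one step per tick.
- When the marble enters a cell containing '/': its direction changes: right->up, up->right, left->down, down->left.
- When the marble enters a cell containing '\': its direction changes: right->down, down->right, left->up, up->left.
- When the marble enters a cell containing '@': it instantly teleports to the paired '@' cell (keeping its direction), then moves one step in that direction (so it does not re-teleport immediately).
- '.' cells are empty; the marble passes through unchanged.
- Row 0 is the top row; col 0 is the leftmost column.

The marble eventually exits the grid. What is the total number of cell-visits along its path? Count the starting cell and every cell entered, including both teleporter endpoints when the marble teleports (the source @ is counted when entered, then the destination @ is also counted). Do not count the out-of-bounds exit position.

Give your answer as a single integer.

Step 1: enter (0,7), '.' pass, move down to (1,7)
Step 2: enter (1,7), '.' pass, move down to (2,7)
Step 3: enter (2,7), '.' pass, move down to (3,7)
Step 4: enter (3,7), '.' pass, move down to (4,7)
Step 5: enter (4,7), '.' pass, move down to (5,7)
Step 6: enter (5,7), '.' pass, move down to (6,7)
Step 7: enter (6,7), '.' pass, move down to (7,7)
Step 8: enter (7,7), '.' pass, move down to (8,7)
Step 9: at (8,7) — EXIT via bottom edge, pos 7
Path length (cell visits): 8

Answer: 8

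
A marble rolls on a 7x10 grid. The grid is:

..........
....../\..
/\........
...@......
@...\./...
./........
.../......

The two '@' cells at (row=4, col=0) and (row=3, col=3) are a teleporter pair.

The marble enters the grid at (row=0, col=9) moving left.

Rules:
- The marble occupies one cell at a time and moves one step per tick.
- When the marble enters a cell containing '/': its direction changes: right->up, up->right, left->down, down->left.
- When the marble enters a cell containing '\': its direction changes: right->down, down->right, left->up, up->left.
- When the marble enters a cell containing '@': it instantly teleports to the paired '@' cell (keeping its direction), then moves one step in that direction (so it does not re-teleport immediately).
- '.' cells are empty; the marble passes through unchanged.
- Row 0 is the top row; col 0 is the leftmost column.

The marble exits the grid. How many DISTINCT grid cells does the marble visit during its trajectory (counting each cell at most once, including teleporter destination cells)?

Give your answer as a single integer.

Answer: 10

Derivation:
Step 1: enter (0,9), '.' pass, move left to (0,8)
Step 2: enter (0,8), '.' pass, move left to (0,7)
Step 3: enter (0,7), '.' pass, move left to (0,6)
Step 4: enter (0,6), '.' pass, move left to (0,5)
Step 5: enter (0,5), '.' pass, move left to (0,4)
Step 6: enter (0,4), '.' pass, move left to (0,3)
Step 7: enter (0,3), '.' pass, move left to (0,2)
Step 8: enter (0,2), '.' pass, move left to (0,1)
Step 9: enter (0,1), '.' pass, move left to (0,0)
Step 10: enter (0,0), '.' pass, move left to (0,-1)
Step 11: at (0,-1) — EXIT via left edge, pos 0
Distinct cells visited: 10 (path length 10)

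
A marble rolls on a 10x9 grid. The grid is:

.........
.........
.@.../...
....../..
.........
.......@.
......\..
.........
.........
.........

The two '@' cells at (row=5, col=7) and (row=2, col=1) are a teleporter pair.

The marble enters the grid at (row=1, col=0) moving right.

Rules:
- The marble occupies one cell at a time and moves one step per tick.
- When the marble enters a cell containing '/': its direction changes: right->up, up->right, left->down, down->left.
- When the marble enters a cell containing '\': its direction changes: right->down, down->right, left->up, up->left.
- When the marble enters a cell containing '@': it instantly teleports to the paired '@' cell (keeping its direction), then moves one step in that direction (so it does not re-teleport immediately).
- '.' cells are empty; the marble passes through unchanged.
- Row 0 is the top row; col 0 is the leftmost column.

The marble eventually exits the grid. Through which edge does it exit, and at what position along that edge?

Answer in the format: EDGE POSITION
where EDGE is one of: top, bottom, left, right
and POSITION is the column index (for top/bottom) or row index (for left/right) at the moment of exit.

Answer: right 1

Derivation:
Step 1: enter (1,0), '.' pass, move right to (1,1)
Step 2: enter (1,1), '.' pass, move right to (1,2)
Step 3: enter (1,2), '.' pass, move right to (1,3)
Step 4: enter (1,3), '.' pass, move right to (1,4)
Step 5: enter (1,4), '.' pass, move right to (1,5)
Step 6: enter (1,5), '.' pass, move right to (1,6)
Step 7: enter (1,6), '.' pass, move right to (1,7)
Step 8: enter (1,7), '.' pass, move right to (1,8)
Step 9: enter (1,8), '.' pass, move right to (1,9)
Step 10: at (1,9) — EXIT via right edge, pos 1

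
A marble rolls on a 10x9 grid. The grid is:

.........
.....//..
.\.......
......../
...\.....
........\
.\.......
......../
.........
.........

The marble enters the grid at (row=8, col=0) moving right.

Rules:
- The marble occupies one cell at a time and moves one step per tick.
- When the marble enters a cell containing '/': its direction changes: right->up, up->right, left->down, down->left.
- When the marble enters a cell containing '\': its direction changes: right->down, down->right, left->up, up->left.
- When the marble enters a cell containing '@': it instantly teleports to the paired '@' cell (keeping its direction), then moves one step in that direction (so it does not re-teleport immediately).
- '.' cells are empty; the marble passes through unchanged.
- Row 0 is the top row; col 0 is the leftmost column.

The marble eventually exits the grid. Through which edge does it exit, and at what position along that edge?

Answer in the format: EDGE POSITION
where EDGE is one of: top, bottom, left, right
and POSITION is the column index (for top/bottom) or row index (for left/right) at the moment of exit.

Step 1: enter (8,0), '.' pass, move right to (8,1)
Step 2: enter (8,1), '.' pass, move right to (8,2)
Step 3: enter (8,2), '.' pass, move right to (8,3)
Step 4: enter (8,3), '.' pass, move right to (8,4)
Step 5: enter (8,4), '.' pass, move right to (8,5)
Step 6: enter (8,5), '.' pass, move right to (8,6)
Step 7: enter (8,6), '.' pass, move right to (8,7)
Step 8: enter (8,7), '.' pass, move right to (8,8)
Step 9: enter (8,8), '.' pass, move right to (8,9)
Step 10: at (8,9) — EXIT via right edge, pos 8

Answer: right 8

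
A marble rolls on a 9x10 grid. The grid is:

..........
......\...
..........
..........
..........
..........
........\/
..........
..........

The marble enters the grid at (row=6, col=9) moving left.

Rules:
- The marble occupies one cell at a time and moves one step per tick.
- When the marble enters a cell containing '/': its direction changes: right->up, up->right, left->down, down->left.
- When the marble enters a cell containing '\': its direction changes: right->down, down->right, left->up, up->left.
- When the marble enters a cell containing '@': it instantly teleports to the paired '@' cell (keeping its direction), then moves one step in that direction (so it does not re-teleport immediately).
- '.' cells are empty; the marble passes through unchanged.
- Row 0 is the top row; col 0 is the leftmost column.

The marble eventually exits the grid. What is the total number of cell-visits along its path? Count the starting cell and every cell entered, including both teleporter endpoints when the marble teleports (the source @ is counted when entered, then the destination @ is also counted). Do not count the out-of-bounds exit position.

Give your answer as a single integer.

Answer: 3

Derivation:
Step 1: enter (6,9), '/' deflects left->down, move down to (7,9)
Step 2: enter (7,9), '.' pass, move down to (8,9)
Step 3: enter (8,9), '.' pass, move down to (9,9)
Step 4: at (9,9) — EXIT via bottom edge, pos 9
Path length (cell visits): 3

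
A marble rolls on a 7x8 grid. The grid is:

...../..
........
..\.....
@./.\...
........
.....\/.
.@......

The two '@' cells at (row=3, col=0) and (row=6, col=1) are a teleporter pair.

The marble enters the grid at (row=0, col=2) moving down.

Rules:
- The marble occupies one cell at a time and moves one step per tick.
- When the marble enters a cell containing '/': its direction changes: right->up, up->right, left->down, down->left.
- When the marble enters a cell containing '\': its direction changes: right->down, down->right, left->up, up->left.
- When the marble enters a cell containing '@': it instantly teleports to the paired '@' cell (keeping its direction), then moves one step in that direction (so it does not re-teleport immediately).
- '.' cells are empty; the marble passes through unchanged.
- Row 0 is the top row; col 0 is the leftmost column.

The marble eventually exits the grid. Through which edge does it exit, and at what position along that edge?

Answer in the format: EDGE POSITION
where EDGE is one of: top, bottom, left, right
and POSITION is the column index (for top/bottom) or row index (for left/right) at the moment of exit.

Answer: right 2

Derivation:
Step 1: enter (0,2), '.' pass, move down to (1,2)
Step 2: enter (1,2), '.' pass, move down to (2,2)
Step 3: enter (2,2), '\' deflects down->right, move right to (2,3)
Step 4: enter (2,3), '.' pass, move right to (2,4)
Step 5: enter (2,4), '.' pass, move right to (2,5)
Step 6: enter (2,5), '.' pass, move right to (2,6)
Step 7: enter (2,6), '.' pass, move right to (2,7)
Step 8: enter (2,7), '.' pass, move right to (2,8)
Step 9: at (2,8) — EXIT via right edge, pos 2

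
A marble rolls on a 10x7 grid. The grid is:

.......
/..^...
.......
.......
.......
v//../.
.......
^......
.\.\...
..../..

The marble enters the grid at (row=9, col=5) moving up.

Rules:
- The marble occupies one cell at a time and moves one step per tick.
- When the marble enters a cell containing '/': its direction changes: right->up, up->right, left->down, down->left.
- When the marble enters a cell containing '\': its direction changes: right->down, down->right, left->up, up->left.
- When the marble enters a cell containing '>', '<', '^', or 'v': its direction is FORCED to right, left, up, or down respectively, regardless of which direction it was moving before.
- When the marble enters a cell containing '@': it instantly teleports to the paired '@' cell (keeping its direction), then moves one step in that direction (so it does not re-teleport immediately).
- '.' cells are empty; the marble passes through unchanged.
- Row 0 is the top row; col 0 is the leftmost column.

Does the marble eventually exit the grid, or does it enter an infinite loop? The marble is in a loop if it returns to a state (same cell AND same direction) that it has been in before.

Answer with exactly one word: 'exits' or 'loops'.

Answer: exits

Derivation:
Step 1: enter (9,5), '.' pass, move up to (8,5)
Step 2: enter (8,5), '.' pass, move up to (7,5)
Step 3: enter (7,5), '.' pass, move up to (6,5)
Step 4: enter (6,5), '.' pass, move up to (5,5)
Step 5: enter (5,5), '/' deflects up->right, move right to (5,6)
Step 6: enter (5,6), '.' pass, move right to (5,7)
Step 7: at (5,7) — EXIT via right edge, pos 5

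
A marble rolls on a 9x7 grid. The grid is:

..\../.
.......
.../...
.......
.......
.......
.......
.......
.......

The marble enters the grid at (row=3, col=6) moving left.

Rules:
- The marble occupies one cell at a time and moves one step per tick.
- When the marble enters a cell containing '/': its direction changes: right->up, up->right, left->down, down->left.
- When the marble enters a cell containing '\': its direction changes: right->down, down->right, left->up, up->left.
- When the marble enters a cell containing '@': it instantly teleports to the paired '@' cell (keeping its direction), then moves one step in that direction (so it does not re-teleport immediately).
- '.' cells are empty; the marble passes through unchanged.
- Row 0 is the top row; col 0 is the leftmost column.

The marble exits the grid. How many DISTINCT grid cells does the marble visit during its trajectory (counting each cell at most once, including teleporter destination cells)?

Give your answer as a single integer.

Step 1: enter (3,6), '.' pass, move left to (3,5)
Step 2: enter (3,5), '.' pass, move left to (3,4)
Step 3: enter (3,4), '.' pass, move left to (3,3)
Step 4: enter (3,3), '.' pass, move left to (3,2)
Step 5: enter (3,2), '.' pass, move left to (3,1)
Step 6: enter (3,1), '.' pass, move left to (3,0)
Step 7: enter (3,0), '.' pass, move left to (3,-1)
Step 8: at (3,-1) — EXIT via left edge, pos 3
Distinct cells visited: 7 (path length 7)

Answer: 7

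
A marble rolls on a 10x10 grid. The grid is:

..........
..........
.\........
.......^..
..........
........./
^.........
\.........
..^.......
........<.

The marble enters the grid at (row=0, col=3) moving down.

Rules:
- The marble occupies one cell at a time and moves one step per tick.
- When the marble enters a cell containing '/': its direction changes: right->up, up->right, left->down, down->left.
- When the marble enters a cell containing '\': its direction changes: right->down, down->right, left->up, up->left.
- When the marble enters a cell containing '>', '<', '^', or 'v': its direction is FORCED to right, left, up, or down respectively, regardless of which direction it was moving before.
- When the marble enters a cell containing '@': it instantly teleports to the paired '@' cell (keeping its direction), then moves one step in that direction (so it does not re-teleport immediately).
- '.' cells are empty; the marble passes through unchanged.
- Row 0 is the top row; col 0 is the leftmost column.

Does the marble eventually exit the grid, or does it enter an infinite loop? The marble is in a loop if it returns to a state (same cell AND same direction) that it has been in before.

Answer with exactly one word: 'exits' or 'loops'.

Step 1: enter (0,3), '.' pass, move down to (1,3)
Step 2: enter (1,3), '.' pass, move down to (2,3)
Step 3: enter (2,3), '.' pass, move down to (3,3)
Step 4: enter (3,3), '.' pass, move down to (4,3)
Step 5: enter (4,3), '.' pass, move down to (5,3)
Step 6: enter (5,3), '.' pass, move down to (6,3)
Step 7: enter (6,3), '.' pass, move down to (7,3)
Step 8: enter (7,3), '.' pass, move down to (8,3)
Step 9: enter (8,3), '.' pass, move down to (9,3)
Step 10: enter (9,3), '.' pass, move down to (10,3)
Step 11: at (10,3) — EXIT via bottom edge, pos 3

Answer: exits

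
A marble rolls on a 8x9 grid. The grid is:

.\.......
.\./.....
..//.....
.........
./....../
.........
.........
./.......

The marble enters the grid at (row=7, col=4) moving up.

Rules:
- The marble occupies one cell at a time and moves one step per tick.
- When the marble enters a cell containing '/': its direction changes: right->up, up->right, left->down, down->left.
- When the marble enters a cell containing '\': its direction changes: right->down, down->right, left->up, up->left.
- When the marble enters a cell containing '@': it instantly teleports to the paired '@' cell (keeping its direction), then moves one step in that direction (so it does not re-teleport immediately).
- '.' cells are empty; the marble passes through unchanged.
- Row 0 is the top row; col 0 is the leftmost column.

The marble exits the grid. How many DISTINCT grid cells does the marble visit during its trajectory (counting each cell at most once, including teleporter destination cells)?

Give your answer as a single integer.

Answer: 8

Derivation:
Step 1: enter (7,4), '.' pass, move up to (6,4)
Step 2: enter (6,4), '.' pass, move up to (5,4)
Step 3: enter (5,4), '.' pass, move up to (4,4)
Step 4: enter (4,4), '.' pass, move up to (3,4)
Step 5: enter (3,4), '.' pass, move up to (2,4)
Step 6: enter (2,4), '.' pass, move up to (1,4)
Step 7: enter (1,4), '.' pass, move up to (0,4)
Step 8: enter (0,4), '.' pass, move up to (-1,4)
Step 9: at (-1,4) — EXIT via top edge, pos 4
Distinct cells visited: 8 (path length 8)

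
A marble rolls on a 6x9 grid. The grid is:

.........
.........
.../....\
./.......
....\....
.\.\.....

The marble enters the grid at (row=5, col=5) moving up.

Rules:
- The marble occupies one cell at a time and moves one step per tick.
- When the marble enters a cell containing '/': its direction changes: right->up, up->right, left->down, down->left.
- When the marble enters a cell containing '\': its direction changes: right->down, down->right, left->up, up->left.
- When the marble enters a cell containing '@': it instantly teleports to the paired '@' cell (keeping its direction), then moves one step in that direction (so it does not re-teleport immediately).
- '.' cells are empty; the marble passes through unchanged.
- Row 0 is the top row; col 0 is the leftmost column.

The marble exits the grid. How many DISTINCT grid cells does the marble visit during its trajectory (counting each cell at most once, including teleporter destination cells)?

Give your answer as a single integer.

Answer: 6

Derivation:
Step 1: enter (5,5), '.' pass, move up to (4,5)
Step 2: enter (4,5), '.' pass, move up to (3,5)
Step 3: enter (3,5), '.' pass, move up to (2,5)
Step 4: enter (2,5), '.' pass, move up to (1,5)
Step 5: enter (1,5), '.' pass, move up to (0,5)
Step 6: enter (0,5), '.' pass, move up to (-1,5)
Step 7: at (-1,5) — EXIT via top edge, pos 5
Distinct cells visited: 6 (path length 6)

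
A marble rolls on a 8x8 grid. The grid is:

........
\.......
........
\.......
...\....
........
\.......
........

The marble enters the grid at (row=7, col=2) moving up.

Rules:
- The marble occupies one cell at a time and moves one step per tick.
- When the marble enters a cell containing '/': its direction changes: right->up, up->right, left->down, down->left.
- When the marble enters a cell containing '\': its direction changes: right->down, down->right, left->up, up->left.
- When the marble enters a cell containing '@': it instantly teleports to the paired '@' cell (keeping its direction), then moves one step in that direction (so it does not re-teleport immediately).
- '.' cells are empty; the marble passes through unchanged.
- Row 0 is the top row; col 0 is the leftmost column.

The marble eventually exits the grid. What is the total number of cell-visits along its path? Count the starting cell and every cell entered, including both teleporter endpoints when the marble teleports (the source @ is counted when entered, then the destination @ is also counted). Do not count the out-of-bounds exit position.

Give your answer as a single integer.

Answer: 8

Derivation:
Step 1: enter (7,2), '.' pass, move up to (6,2)
Step 2: enter (6,2), '.' pass, move up to (5,2)
Step 3: enter (5,2), '.' pass, move up to (4,2)
Step 4: enter (4,2), '.' pass, move up to (3,2)
Step 5: enter (3,2), '.' pass, move up to (2,2)
Step 6: enter (2,2), '.' pass, move up to (1,2)
Step 7: enter (1,2), '.' pass, move up to (0,2)
Step 8: enter (0,2), '.' pass, move up to (-1,2)
Step 9: at (-1,2) — EXIT via top edge, pos 2
Path length (cell visits): 8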